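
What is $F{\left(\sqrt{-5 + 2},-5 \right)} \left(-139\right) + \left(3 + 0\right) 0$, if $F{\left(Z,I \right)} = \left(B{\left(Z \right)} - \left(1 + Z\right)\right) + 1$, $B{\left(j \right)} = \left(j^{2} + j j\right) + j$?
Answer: $834$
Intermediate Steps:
$B{\left(j \right)} = j + 2 j^{2}$ ($B{\left(j \right)} = \left(j^{2} + j^{2}\right) + j = 2 j^{2} + j = j + 2 j^{2}$)
$F{\left(Z,I \right)} = - Z + Z \left(1 + 2 Z\right)$ ($F{\left(Z,I \right)} = \left(Z \left(1 + 2 Z\right) - \left(1 + Z\right)\right) + 1 = \left(-1 - Z + Z \left(1 + 2 Z\right)\right) + 1 = - Z + Z \left(1 + 2 Z\right)$)
$F{\left(\sqrt{-5 + 2},-5 \right)} \left(-139\right) + \left(3 + 0\right) 0 = 2 \left(\sqrt{-5 + 2}\right)^{2} \left(-139\right) + \left(3 + 0\right) 0 = 2 \left(\sqrt{-3}\right)^{2} \left(-139\right) + 3 \cdot 0 = 2 \left(i \sqrt{3}\right)^{2} \left(-139\right) + 0 = 2 \left(-3\right) \left(-139\right) + 0 = \left(-6\right) \left(-139\right) + 0 = 834 + 0 = 834$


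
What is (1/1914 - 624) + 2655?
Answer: 3887335/1914 ≈ 2031.0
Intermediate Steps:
(1/1914 - 624) + 2655 = -1194335/1914 + 2655 = 3887335/1914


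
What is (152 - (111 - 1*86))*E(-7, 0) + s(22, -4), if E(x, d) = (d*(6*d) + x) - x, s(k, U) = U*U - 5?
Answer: 11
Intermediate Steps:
s(k, U) = -5 + U² (s(k, U) = U² - 5 = -5 + U²)
E(x, d) = 6*d² (E(x, d) = (6*d² + x) - x = (x + 6*d²) - x = 6*d²)
(152 - (111 - 1*86))*E(-7, 0) + s(22, -4) = (152 - (111 - 1*86))*(6*0²) + (-5 + (-4)²) = (152 - (111 - 86))*(6*0) + (-5 + 16) = (152 - 1*25)*0 + 11 = (152 - 25)*0 + 11 = 127*0 + 11 = 0 + 11 = 11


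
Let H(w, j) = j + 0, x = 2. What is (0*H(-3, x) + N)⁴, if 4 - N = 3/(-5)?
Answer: 279841/625 ≈ 447.75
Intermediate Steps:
H(w, j) = j
N = 23/5 (N = 4 - 3/(-5) = 4 - 3*(-1)/5 = 4 - 1*(-⅗) = 4 + ⅗ = 23/5 ≈ 4.6000)
(0*H(-3, x) + N)⁴ = (0*2 + 23/5)⁴ = (0 + 23/5)⁴ = (23/5)⁴ = 279841/625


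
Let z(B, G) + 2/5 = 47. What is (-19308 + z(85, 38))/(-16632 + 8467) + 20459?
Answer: 835334982/40825 ≈ 20461.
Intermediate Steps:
z(B, G) = 233/5 (z(B, G) = -⅖ + 47 = 233/5)
(-19308 + z(85, 38))/(-16632 + 8467) + 20459 = (-19308 + 233/5)/(-16632 + 8467) + 20459 = -96307/5/(-8165) + 20459 = -96307/5*(-1/8165) + 20459 = 96307/40825 + 20459 = 835334982/40825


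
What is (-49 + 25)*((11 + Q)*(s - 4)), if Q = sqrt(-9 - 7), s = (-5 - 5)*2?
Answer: 6336 + 2304*I ≈ 6336.0 + 2304.0*I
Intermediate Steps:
s = -20 (s = -10*2 = -20)
Q = 4*I (Q = sqrt(-16) = 4*I ≈ 4.0*I)
(-49 + 25)*((11 + Q)*(s - 4)) = (-49 + 25)*((11 + 4*I)*(-20 - 4)) = -24*(11 + 4*I)*(-24) = -24*(-264 - 96*I) = 6336 + 2304*I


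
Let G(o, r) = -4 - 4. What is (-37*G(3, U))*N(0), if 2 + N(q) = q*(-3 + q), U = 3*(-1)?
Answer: -592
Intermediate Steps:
U = -3
G(o, r) = -8
N(q) = -2 + q*(-3 + q)
(-37*G(3, U))*N(0) = (-37*(-8))*(-2 + 0² - 3*0) = 296*(-2 + 0 + 0) = 296*(-2) = -592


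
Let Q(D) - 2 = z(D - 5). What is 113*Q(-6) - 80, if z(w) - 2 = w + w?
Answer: -2114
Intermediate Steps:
z(w) = 2 + 2*w (z(w) = 2 + (w + w) = 2 + 2*w)
Q(D) = -6 + 2*D (Q(D) = 2 + (2 + 2*(D - 5)) = 2 + (2 + 2*(-5 + D)) = 2 + (2 + (-10 + 2*D)) = 2 + (-8 + 2*D) = -6 + 2*D)
113*Q(-6) - 80 = 113*(-6 + 2*(-6)) - 80 = 113*(-6 - 12) - 80 = 113*(-18) - 80 = -2034 - 80 = -2114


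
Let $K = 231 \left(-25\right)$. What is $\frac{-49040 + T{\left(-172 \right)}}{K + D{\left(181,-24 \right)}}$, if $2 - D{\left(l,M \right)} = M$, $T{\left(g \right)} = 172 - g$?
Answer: $\frac{48696}{5749} \approx 8.4703$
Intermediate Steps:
$D{\left(l,M \right)} = 2 - M$
$K = -5775$
$\frac{-49040 + T{\left(-172 \right)}}{K + D{\left(181,-24 \right)}} = \frac{-49040 + \left(172 - -172\right)}{-5775 + \left(2 - -24\right)} = \frac{-49040 + \left(172 + 172\right)}{-5775 + \left(2 + 24\right)} = \frac{-49040 + 344}{-5775 + 26} = - \frac{48696}{-5749} = \left(-48696\right) \left(- \frac{1}{5749}\right) = \frac{48696}{5749}$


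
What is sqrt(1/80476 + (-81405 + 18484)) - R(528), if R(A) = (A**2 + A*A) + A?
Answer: -558096 + I*sqrt(101875179917005)/40238 ≈ -5.581e+5 + 250.84*I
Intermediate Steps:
R(A) = A + 2*A**2 (R(A) = (A**2 + A**2) + A = 2*A**2 + A = A + 2*A**2)
sqrt(1/80476 + (-81405 + 18484)) - R(528) = sqrt(1/80476 + (-81405 + 18484)) - 528*(1 + 2*528) = sqrt(1/80476 - 62921) - 528*(1 + 1056) = sqrt(-5063630395/80476) - 528*1057 = I*sqrt(101875179917005)/40238 - 1*558096 = I*sqrt(101875179917005)/40238 - 558096 = -558096 + I*sqrt(101875179917005)/40238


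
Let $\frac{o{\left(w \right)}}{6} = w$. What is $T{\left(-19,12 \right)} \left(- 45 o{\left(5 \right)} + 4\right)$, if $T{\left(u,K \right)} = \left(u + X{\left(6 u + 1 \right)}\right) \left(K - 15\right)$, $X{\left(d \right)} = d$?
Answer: $-533016$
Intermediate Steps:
$o{\left(w \right)} = 6 w$
$T{\left(u,K \right)} = \left(1 + 7 u\right) \left(-15 + K\right)$ ($T{\left(u,K \right)} = \left(u + \left(6 u + 1\right)\right) \left(K - 15\right) = \left(u + \left(1 + 6 u\right)\right) \left(-15 + K\right) = \left(1 + 7 u\right) \left(-15 + K\right)$)
$T{\left(-19,12 \right)} \left(- 45 o{\left(5 \right)} + 4\right) = \left(-15 + 12 - -1995 + 7 \cdot 12 \left(-19\right)\right) \left(- 45 \cdot 6 \cdot 5 + 4\right) = \left(-15 + 12 + 1995 - 1596\right) \left(\left(-45\right) 30 + 4\right) = 396 \left(-1350 + 4\right) = 396 \left(-1346\right) = -533016$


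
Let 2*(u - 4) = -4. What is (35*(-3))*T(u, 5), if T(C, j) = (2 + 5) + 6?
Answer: -1365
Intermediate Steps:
u = 2 (u = 4 + (1/2)*(-4) = 4 - 2 = 2)
T(C, j) = 13 (T(C, j) = 7 + 6 = 13)
(35*(-3))*T(u, 5) = (35*(-3))*13 = -105*13 = -1365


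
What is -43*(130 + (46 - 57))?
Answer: -5117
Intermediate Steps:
-43*(130 + (46 - 57)) = -43*(130 - 11) = -43*119 = -5117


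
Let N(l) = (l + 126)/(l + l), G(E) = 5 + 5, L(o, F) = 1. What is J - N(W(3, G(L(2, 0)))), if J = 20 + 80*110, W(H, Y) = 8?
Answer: 70493/8 ≈ 8811.6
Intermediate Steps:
G(E) = 10
N(l) = (126 + l)/(2*l) (N(l) = (126 + l)/((2*l)) = (126 + l)*(1/(2*l)) = (126 + l)/(2*l))
J = 8820 (J = 20 + 8800 = 8820)
J - N(W(3, G(L(2, 0)))) = 8820 - (126 + 8)/(2*8) = 8820 - 134/(2*8) = 8820 - 1*67/8 = 8820 - 67/8 = 70493/8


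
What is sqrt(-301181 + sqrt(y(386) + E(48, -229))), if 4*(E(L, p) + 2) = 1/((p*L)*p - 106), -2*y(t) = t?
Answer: sqrt(-1908162678466287764 + 1258531*I*sqrt(4941768864721258))/2517062 ≈ 0.012723 + 548.8*I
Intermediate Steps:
y(t) = -t/2
E(L, p) = -2 + 1/(4*(-106 + L*p**2)) (E(L, p) = -2 + 1/(4*((p*L)*p - 106)) = -2 + 1/(4*((L*p)*p - 106)) = -2 + 1/(4*(L*p**2 - 106)) = -2 + 1/(4*(-106 + L*p**2)))
sqrt(-301181 + sqrt(y(386) + E(48, -229))) = sqrt(-301181 + sqrt(-1/2*386 + (849 - 8*48*(-229)**2)/(4*(-106 + 48*(-229)**2)))) = sqrt(-301181 + sqrt(-193 + (849 - 8*48*52441)/(4*(-106 + 48*52441)))) = sqrt(-301181 + sqrt(-193 + (849 - 20137344)/(4*(-106 + 2517168)))) = sqrt(-301181 + sqrt(-193 + (1/4)*(-20136495)/2517062)) = sqrt(-301181 + sqrt(-193 + (1/4)*(1/2517062)*(-20136495))) = sqrt(-301181 + sqrt(-193 - 20136495/10068248)) = sqrt(-301181 + sqrt(-1963308359/10068248)) = sqrt(-301181 + I*sqrt(4941768864721258)/5034124)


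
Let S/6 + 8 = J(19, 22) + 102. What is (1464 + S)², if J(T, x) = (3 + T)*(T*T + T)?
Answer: 2723587344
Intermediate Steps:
J(T, x) = (3 + T)*(T + T²) (J(T, x) = (3 + T)*(T² + T) = (3 + T)*(T + T²))
S = 50724 (S = -48 + 6*(19*(3 + 19² + 4*19) + 102) = -48 + 6*(19*(3 + 361 + 76) + 102) = -48 + 6*(19*440 + 102) = -48 + 6*(8360 + 102) = -48 + 6*8462 = -48 + 50772 = 50724)
(1464 + S)² = (1464 + 50724)² = 52188² = 2723587344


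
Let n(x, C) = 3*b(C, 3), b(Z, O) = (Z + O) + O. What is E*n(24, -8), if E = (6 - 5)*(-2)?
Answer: 12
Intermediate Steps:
b(Z, O) = Z + 2*O (b(Z, O) = (O + Z) + O = Z + 2*O)
E = -2 (E = 1*(-2) = -2)
n(x, C) = 18 + 3*C (n(x, C) = 3*(C + 2*3) = 3*(C + 6) = 3*(6 + C) = 18 + 3*C)
E*n(24, -8) = -2*(18 + 3*(-8)) = -2*(18 - 24) = -2*(-6) = 12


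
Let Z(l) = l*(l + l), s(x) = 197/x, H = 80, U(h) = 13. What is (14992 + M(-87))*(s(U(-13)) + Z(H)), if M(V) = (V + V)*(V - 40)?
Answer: 6179082730/13 ≈ 4.7531e+8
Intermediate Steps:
M(V) = 2*V*(-40 + V) (M(V) = (2*V)*(-40 + V) = 2*V*(-40 + V))
Z(l) = 2*l**2 (Z(l) = l*(2*l) = 2*l**2)
(14992 + M(-87))*(s(U(-13)) + Z(H)) = (14992 + 2*(-87)*(-40 - 87))*(197/13 + 2*80**2) = (14992 + 2*(-87)*(-127))*(197*(1/13) + 2*6400) = (14992 + 22098)*(197/13 + 12800) = 37090*(166597/13) = 6179082730/13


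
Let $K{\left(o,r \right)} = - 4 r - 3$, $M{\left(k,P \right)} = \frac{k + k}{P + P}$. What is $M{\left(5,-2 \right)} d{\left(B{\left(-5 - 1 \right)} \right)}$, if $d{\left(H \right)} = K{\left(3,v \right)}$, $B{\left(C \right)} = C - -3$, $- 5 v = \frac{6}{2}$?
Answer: $\frac{3}{2} \approx 1.5$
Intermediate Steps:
$v = - \frac{3}{5}$ ($v = - \frac{6 \cdot \frac{1}{2}}{5} = \left(- \frac{1}{5}\right) 3 = - \frac{3}{5} \approx -0.6$)
$M{\left(k,P \right)} = \frac{k}{P}$ ($M{\left(k,P \right)} = \frac{2 k}{2 P} = 2 k \frac{1}{2 P} = \frac{k}{P}$)
$B{\left(C \right)} = 3 + C$ ($B{\left(C \right)} = C + 3 = 3 + C$)
$K{\left(o,r \right)} = -3 - 4 r$
$d{\left(H \right)} = - \frac{3}{5}$ ($d{\left(H \right)} = -3 - - \frac{12}{5} = -3 + \frac{12}{5} = - \frac{3}{5}$)
$M{\left(5,-2 \right)} d{\left(B{\left(-5 - 1 \right)} \right)} = \frac{5}{-2} \left(- \frac{3}{5}\right) = 5 \left(- \frac{1}{2}\right) \left(- \frac{3}{5}\right) = \left(- \frac{5}{2}\right) \left(- \frac{3}{5}\right) = \frac{3}{2}$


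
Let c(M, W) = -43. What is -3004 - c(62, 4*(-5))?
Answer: -2961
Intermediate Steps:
-3004 - c(62, 4*(-5)) = -3004 - 1*(-43) = -3004 + 43 = -2961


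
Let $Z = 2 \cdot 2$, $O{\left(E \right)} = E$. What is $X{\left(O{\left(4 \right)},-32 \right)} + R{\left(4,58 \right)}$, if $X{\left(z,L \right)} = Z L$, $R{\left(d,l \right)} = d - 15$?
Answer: $-139$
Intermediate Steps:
$R{\left(d,l \right)} = -15 + d$
$Z = 4$
$X{\left(z,L \right)} = 4 L$
$X{\left(O{\left(4 \right)},-32 \right)} + R{\left(4,58 \right)} = 4 \left(-32\right) + \left(-15 + 4\right) = -128 - 11 = -139$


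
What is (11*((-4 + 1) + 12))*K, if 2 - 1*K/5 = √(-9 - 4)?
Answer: 990 - 495*I*√13 ≈ 990.0 - 1784.7*I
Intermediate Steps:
K = 10 - 5*I*√13 (K = 10 - 5*√(-9 - 4) = 10 - 5*I*√13 ≈ 10.0 - 18.028*I)
(11*((-4 + 1) + 12))*K = (11*((-4 + 1) + 12))*(10 - 5*I*√13) = (11*(-3 + 12))*(10 - 5*I*√13) = (11*9)*(10 - 5*I*√13) = 99*(10 - 5*I*√13) = 990 - 495*I*√13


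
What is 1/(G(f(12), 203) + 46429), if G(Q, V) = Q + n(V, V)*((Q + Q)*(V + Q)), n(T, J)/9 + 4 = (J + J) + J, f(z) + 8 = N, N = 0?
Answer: -1/16941979 ≈ -5.9025e-8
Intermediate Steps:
f(z) = -8 (f(z) = -8 + 0 = -8)
n(T, J) = -36 + 27*J (n(T, J) = -36 + 9*((J + J) + J) = -36 + 9*(2*J + J) = -36 + 9*(3*J) = -36 + 27*J)
G(Q, V) = Q + 2*Q*(-36 + 27*V)*(Q + V) (G(Q, V) = Q + (-36 + 27*V)*((Q + Q)*(V + Q)) = Q + (-36 + 27*V)*((2*Q)*(Q + V)) = Q + (-36 + 27*V)*(2*Q*(Q + V)) = Q + 2*Q*(-36 + 27*V)*(Q + V))
1/(G(f(12), 203) + 46429) = 1/(-8*(1 + 18*(-8)*(-4 + 3*203) + 18*203*(-4 + 3*203)) + 46429) = 1/(-8*(1 + 18*(-8)*(-4 + 609) + 18*203*(-4 + 609)) + 46429) = 1/(-8*(1 + 18*(-8)*605 + 18*203*605) + 46429) = 1/(-8*(1 - 87120 + 2210670) + 46429) = 1/(-8*2123551 + 46429) = 1/(-16988408 + 46429) = 1/(-16941979) = -1/16941979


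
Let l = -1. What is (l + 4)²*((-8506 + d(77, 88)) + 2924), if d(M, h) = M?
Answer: -49545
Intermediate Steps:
(l + 4)²*((-8506 + d(77, 88)) + 2924) = (-1 + 4)²*((-8506 + 77) + 2924) = 3²*(-8429 + 2924) = 9*(-5505) = -49545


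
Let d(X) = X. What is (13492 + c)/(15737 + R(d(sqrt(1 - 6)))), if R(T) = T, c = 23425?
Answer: 580962829/247653174 - 36917*I*sqrt(5)/247653174 ≈ 2.3459 - 0.00033332*I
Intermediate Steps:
(13492 + c)/(15737 + R(d(sqrt(1 - 6)))) = (13492 + 23425)/(15737 + sqrt(1 - 6)) = 36917/(15737 + sqrt(-5)) = 36917/(15737 + I*sqrt(5))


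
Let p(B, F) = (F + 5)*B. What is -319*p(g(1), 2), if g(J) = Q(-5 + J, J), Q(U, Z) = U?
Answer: 8932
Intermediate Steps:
g(J) = -5 + J
p(B, F) = B*(5 + F) (p(B, F) = (5 + F)*B = B*(5 + F))
-319*p(g(1), 2) = -319*(-5 + 1)*(5 + 2) = -(-1276)*7 = -319*(-28) = 8932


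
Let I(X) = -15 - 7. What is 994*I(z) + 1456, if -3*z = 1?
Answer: -20412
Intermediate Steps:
z = -1/3 (z = -1/3*1 = -1/3 ≈ -0.33333)
I(X) = -22
994*I(z) + 1456 = 994*(-22) + 1456 = -21868 + 1456 = -20412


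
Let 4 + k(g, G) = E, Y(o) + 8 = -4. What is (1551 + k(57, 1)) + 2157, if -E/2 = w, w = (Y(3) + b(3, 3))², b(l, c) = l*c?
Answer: 3686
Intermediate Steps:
b(l, c) = c*l
Y(o) = -12 (Y(o) = -8 - 4 = -12)
w = 9 (w = (-12 + 3*3)² = (-12 + 9)² = (-3)² = 9)
E = -18 (E = -2*9 = -18)
k(g, G) = -22 (k(g, G) = -4 - 18 = -22)
(1551 + k(57, 1)) + 2157 = (1551 - 22) + 2157 = 1529 + 2157 = 3686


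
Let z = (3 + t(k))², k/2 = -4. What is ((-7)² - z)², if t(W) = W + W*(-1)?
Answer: 1600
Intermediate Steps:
k = -8 (k = 2*(-4) = -8)
t(W) = 0 (t(W) = W - W = 0)
z = 9 (z = (3 + 0)² = 3² = 9)
((-7)² - z)² = ((-7)² - 1*9)² = (49 - 9)² = 40² = 1600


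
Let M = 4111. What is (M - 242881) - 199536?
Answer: -438306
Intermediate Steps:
(M - 242881) - 199536 = (4111 - 242881) - 199536 = -238770 - 199536 = -438306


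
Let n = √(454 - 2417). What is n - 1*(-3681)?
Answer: 3681 + I*√1963 ≈ 3681.0 + 44.306*I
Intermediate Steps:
n = I*√1963 (n = √(-1963) = I*√1963 ≈ 44.306*I)
n - 1*(-3681) = I*√1963 - 1*(-3681) = I*√1963 + 3681 = 3681 + I*√1963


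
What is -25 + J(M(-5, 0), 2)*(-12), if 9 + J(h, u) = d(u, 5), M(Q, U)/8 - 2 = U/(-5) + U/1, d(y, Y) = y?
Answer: 59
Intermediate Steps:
M(Q, U) = 16 + 32*U/5 (M(Q, U) = 16 + 8*(U/(-5) + U/1) = 16 + 8*(U*(-1/5) + U*1) = 16 + 8*(-U/5 + U) = 16 + 8*(4*U/5) = 16 + 32*U/5)
J(h, u) = -9 + u
-25 + J(M(-5, 0), 2)*(-12) = -25 + (-9 + 2)*(-12) = -25 - 7*(-12) = -25 + 84 = 59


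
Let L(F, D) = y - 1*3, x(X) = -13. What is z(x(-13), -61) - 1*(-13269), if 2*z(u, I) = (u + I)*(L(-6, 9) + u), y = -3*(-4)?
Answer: 13417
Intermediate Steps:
y = 12
L(F, D) = 9 (L(F, D) = 12 - 1*3 = 12 - 3 = 9)
z(u, I) = (9 + u)*(I + u)/2 (z(u, I) = ((u + I)*(9 + u))/2 = ((I + u)*(9 + u))/2 = ((9 + u)*(I + u))/2 = (9 + u)*(I + u)/2)
z(x(-13), -61) - 1*(-13269) = ((1/2)*(-13)**2 + (9/2)*(-61) + (9/2)*(-13) + (1/2)*(-61)*(-13)) - 1*(-13269) = ((1/2)*169 - 549/2 - 117/2 + 793/2) + 13269 = (169/2 - 549/2 - 117/2 + 793/2) + 13269 = 148 + 13269 = 13417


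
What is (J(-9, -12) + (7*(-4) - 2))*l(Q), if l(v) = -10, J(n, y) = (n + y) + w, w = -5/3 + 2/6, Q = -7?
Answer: 1570/3 ≈ 523.33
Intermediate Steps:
w = -4/3 (w = -5*⅓ + 2*(⅙) = -5/3 + ⅓ = -4/3 ≈ -1.3333)
J(n, y) = -4/3 + n + y (J(n, y) = (n + y) - 4/3 = -4/3 + n + y)
(J(-9, -12) + (7*(-4) - 2))*l(Q) = ((-4/3 - 9 - 12) + (7*(-4) - 2))*(-10) = (-67/3 + (-28 - 2))*(-10) = (-67/3 - 30)*(-10) = -157/3*(-10) = 1570/3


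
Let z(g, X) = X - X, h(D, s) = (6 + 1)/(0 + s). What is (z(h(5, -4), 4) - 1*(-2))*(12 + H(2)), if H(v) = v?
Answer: 28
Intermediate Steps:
h(D, s) = 7/s
z(g, X) = 0
(z(h(5, -4), 4) - 1*(-2))*(12 + H(2)) = (0 - 1*(-2))*(12 + 2) = (0 + 2)*14 = 2*14 = 28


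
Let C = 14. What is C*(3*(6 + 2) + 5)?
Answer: 406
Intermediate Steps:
C*(3*(6 + 2) + 5) = 14*(3*(6 + 2) + 5) = 14*(3*8 + 5) = 14*(24 + 5) = 14*29 = 406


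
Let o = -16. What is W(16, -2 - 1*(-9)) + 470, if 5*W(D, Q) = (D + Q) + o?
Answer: 2357/5 ≈ 471.40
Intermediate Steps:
W(D, Q) = -16/5 + D/5 + Q/5 (W(D, Q) = ((D + Q) - 16)/5 = (-16 + D + Q)/5 = -16/5 + D/5 + Q/5)
W(16, -2 - 1*(-9)) + 470 = (-16/5 + (⅕)*16 + (-2 - 1*(-9))/5) + 470 = (-16/5 + 16/5 + (-2 + 9)/5) + 470 = (-16/5 + 16/5 + (⅕)*7) + 470 = (-16/5 + 16/5 + 7/5) + 470 = 7/5 + 470 = 2357/5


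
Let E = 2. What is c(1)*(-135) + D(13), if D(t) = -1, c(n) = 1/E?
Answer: -137/2 ≈ -68.500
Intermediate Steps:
c(n) = ½ (c(n) = 1/2 = ½)
c(1)*(-135) + D(13) = (½)*(-135) - 1 = -135/2 - 1 = -137/2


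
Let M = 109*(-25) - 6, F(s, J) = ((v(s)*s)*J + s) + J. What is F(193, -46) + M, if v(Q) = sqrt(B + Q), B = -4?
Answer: -2584 - 26634*sqrt(21) ≈ -1.2464e+5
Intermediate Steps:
v(Q) = sqrt(-4 + Q)
F(s, J) = J + s + J*s*sqrt(-4 + s) (F(s, J) = ((sqrt(-4 + s)*s)*J + s) + J = ((s*sqrt(-4 + s))*J + s) + J = (J*s*sqrt(-4 + s) + s) + J = (s + J*s*sqrt(-4 + s)) + J = J + s + J*s*sqrt(-4 + s))
M = -2731 (M = -2725 - 6 = -2731)
F(193, -46) + M = (-46 + 193 - 46*193*sqrt(-4 + 193)) - 2731 = (-46 + 193 - 46*193*sqrt(189)) - 2731 = (-46 + 193 - 46*193*3*sqrt(21)) - 2731 = (-46 + 193 - 26634*sqrt(21)) - 2731 = (147 - 26634*sqrt(21)) - 2731 = -2584 - 26634*sqrt(21)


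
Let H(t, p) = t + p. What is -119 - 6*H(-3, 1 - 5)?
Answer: -77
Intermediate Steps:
H(t, p) = p + t
-119 - 6*H(-3, 1 - 5) = -119 - 6*((1 - 5) - 3) = -119 - 6*(-4 - 3) = -119 - 6*(-7) = -119 + 42 = -77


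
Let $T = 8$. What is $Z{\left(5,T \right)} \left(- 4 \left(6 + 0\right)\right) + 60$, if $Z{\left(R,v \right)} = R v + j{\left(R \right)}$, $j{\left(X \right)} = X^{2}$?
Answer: $-1500$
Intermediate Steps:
$Z{\left(R,v \right)} = R^{2} + R v$ ($Z{\left(R,v \right)} = R v + R^{2} = R^{2} + R v$)
$Z{\left(5,T \right)} \left(- 4 \left(6 + 0\right)\right) + 60 = 5 \left(5 + 8\right) \left(- 4 \left(6 + 0\right)\right) + 60 = 5 \cdot 13 \left(\left(-4\right) 6\right) + 60 = 65 \left(-24\right) + 60 = -1560 + 60 = -1500$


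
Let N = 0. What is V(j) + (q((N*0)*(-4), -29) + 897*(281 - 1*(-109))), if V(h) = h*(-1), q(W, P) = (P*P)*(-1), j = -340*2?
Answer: 349669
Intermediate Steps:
j = -680
q(W, P) = -P² (q(W, P) = P²*(-1) = -P²)
V(h) = -h
V(j) + (q((N*0)*(-4), -29) + 897*(281 - 1*(-109))) = -1*(-680) + (-1*(-29)² + 897*(281 - 1*(-109))) = 680 + (-1*841 + 897*(281 + 109)) = 680 + (-841 + 897*390) = 680 + (-841 + 349830) = 680 + 348989 = 349669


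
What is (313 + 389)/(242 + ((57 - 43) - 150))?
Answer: 351/53 ≈ 6.6226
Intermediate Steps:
(313 + 389)/(242 + ((57 - 43) - 150)) = 702/(242 + (14 - 150)) = 702/(242 - 136) = 702/106 = 702*(1/106) = 351/53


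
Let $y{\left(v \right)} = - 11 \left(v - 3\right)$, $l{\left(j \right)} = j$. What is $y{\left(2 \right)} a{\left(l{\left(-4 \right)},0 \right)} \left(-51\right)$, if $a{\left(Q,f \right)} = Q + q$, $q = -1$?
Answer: $2805$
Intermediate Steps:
$y{\left(v \right)} = 33 - 11 v$ ($y{\left(v \right)} = - 11 \left(-3 + v\right) = 33 - 11 v$)
$a{\left(Q,f \right)} = -1 + Q$ ($a{\left(Q,f \right)} = Q - 1 = -1 + Q$)
$y{\left(2 \right)} a{\left(l{\left(-4 \right)},0 \right)} \left(-51\right) = \left(33 - 22\right) \left(-1 - 4\right) \left(-51\right) = \left(33 - 22\right) \left(-5\right) \left(-51\right) = 11 \left(-5\right) \left(-51\right) = \left(-55\right) \left(-51\right) = 2805$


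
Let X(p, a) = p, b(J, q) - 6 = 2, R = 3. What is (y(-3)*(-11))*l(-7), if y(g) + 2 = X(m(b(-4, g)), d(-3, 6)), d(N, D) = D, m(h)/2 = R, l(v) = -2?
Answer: 88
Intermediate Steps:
b(J, q) = 8 (b(J, q) = 6 + 2 = 8)
m(h) = 6 (m(h) = 2*3 = 6)
y(g) = 4 (y(g) = -2 + 6 = 4)
(y(-3)*(-11))*l(-7) = (4*(-11))*(-2) = -44*(-2) = 88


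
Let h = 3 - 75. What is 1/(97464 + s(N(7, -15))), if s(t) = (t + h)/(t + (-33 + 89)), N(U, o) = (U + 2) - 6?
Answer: 59/5750307 ≈ 1.0260e-5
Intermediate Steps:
N(U, o) = -4 + U (N(U, o) = (2 + U) - 6 = -4 + U)
h = -72
s(t) = (-72 + t)/(56 + t) (s(t) = (t - 72)/(t + (-33 + 89)) = (-72 + t)/(t + 56) = (-72 + t)/(56 + t))
1/(97464 + s(N(7, -15))) = 1/(97464 + (-72 + (-4 + 7))/(56 + (-4 + 7))) = 1/(97464 + (-72 + 3)/(56 + 3)) = 1/(97464 - 69/59) = 1/(5750307/59) = 59/5750307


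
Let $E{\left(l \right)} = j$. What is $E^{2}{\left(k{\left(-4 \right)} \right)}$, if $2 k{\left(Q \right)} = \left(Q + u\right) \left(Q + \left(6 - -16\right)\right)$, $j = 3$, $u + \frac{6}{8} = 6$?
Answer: $9$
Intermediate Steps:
$u = \frac{21}{4}$ ($u = - \frac{3}{4} + 6 = \frac{21}{4} \approx 5.25$)
$k{\left(Q \right)} = \frac{\left(22 + Q\right) \left(\frac{21}{4} + Q\right)}{2}$ ($k{\left(Q \right)} = \frac{\left(Q + \frac{21}{4}\right) \left(Q + \left(6 - -16\right)\right)}{2} = \frac{\left(\frac{21}{4} + Q\right) \left(Q + \left(6 + 16\right)\right)}{2} = \frac{\left(\frac{21}{4} + Q\right) \left(Q + 22\right)}{2} = \frac{\left(\frac{21}{4} + Q\right) \left(22 + Q\right)}{2} = \frac{\left(22 + Q\right) \left(\frac{21}{4} + Q\right)}{2}$)
$E{\left(l \right)} = 3$
$E^{2}{\left(k{\left(-4 \right)} \right)} = 3^{2} = 9$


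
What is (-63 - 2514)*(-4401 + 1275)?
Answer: 8055702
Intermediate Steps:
(-63 - 2514)*(-4401 + 1275) = -2577*(-3126) = 8055702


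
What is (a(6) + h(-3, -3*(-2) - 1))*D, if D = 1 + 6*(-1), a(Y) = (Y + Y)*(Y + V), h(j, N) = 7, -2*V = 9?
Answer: -125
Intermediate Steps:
V = -9/2 (V = -½*9 = -9/2 ≈ -4.5000)
a(Y) = 2*Y*(-9/2 + Y) (a(Y) = (Y + Y)*(Y - 9/2) = (2*Y)*(-9/2 + Y) = 2*Y*(-9/2 + Y))
D = -5 (D = 1 - 6 = -5)
(a(6) + h(-3, -3*(-2) - 1))*D = (6*(-9 + 2*6) + 7)*(-5) = (6*(-9 + 12) + 7)*(-5) = (6*3 + 7)*(-5) = (18 + 7)*(-5) = 25*(-5) = -125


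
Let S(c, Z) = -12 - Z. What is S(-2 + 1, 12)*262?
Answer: -6288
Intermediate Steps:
S(-2 + 1, 12)*262 = (-12 - 1*12)*262 = (-12 - 12)*262 = -24*262 = -6288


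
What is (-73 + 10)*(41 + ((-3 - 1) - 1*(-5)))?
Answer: -2646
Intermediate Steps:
(-73 + 10)*(41 + ((-3 - 1) - 1*(-5))) = -63*(41 + (-4 + 5)) = -63*(41 + 1) = -63*42 = -2646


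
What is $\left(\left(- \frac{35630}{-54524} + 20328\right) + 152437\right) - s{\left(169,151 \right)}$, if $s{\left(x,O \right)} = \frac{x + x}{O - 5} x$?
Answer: $\frac{343046788903}{1990126} \approx 1.7237 \cdot 10^{5}$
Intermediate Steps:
$s{\left(x,O \right)} = \frac{2 x^{2}}{-5 + O}$ ($s{\left(x,O \right)} = \frac{2 x}{-5 + O} x = \frac{2 x^{2}}{-5 + O}$)
$\left(\left(- \frac{35630}{-54524} + 20328\right) + 152437\right) - s{\left(169,151 \right)} = \left(\left(- \frac{35630}{-54524} + 20328\right) + 152437\right) - \frac{2 \cdot 169^{2}}{-5 + 151} = \left(\left(\left(-35630\right) \left(- \frac{1}{54524}\right) + 20328\right) + 152437\right) - 2 \cdot 28561 \cdot \frac{1}{146} = \left(\left(\frac{17815}{27262} + 20328\right) + 152437\right) - 2 \cdot 28561 \cdot \frac{1}{146} = \left(\frac{554199751}{27262} + 152437\right) - \frac{28561}{73} = \frac{4709937245}{27262} - \frac{28561}{73} = \frac{343046788903}{1990126}$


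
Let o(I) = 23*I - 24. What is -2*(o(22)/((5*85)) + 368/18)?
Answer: -165076/3825 ≈ -43.157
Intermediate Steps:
o(I) = -24 + 23*I
-2*(o(22)/((5*85)) + 368/18) = -2*((-24 + 23*22)/((5*85)) + 368/18) = -2*((-24 + 506)/425 + 368*(1/18)) = -2*(482*(1/425) + 184/9) = -2*(482/425 + 184/9) = -2*82538/3825 = -165076/3825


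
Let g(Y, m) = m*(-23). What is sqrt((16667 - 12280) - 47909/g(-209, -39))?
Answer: sqrt(6591390)/39 ≈ 65.830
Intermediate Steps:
g(Y, m) = -23*m
sqrt((16667 - 12280) - 47909/g(-209, -39)) = sqrt((16667 - 12280) - 47909/((-23*(-39)))) = sqrt(4387 - 47909/897) = sqrt(4387 - 47909*1/897) = sqrt(4387 - 2083/39) = sqrt(169010/39) = sqrt(6591390)/39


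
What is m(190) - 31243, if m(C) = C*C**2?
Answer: 6827757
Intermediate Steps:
m(C) = C**3
m(190) - 31243 = 190**3 - 31243 = 6859000 - 31243 = 6827757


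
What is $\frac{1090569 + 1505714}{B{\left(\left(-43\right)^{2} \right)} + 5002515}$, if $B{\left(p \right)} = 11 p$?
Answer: $\frac{2596283}{5022854} \approx 0.51689$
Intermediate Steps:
$\frac{1090569 + 1505714}{B{\left(\left(-43\right)^{2} \right)} + 5002515} = \frac{1090569 + 1505714}{11 \left(-43\right)^{2} + 5002515} = \frac{2596283}{11 \cdot 1849 + 5002515} = \frac{2596283}{20339 + 5002515} = \frac{2596283}{5022854}$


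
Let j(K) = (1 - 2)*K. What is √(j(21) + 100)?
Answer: √79 ≈ 8.8882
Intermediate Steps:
j(K) = -K
√(j(21) + 100) = √(-1*21 + 100) = √(-21 + 100) = √79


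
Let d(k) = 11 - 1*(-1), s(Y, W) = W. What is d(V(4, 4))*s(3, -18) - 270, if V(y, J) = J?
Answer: -486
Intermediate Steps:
d(k) = 12 (d(k) = 11 + 1 = 12)
d(V(4, 4))*s(3, -18) - 270 = 12*(-18) - 270 = -216 - 270 = -486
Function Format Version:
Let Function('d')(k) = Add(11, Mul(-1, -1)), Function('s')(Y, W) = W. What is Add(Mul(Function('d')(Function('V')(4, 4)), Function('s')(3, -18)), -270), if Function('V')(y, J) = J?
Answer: -486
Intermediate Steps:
Function('d')(k) = 12 (Function('d')(k) = Add(11, 1) = 12)
Add(Mul(Function('d')(Function('V')(4, 4)), Function('s')(3, -18)), -270) = Add(Mul(12, -18), -270) = Add(-216, -270) = -486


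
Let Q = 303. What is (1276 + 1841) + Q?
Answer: 3420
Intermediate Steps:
(1276 + 1841) + Q = (1276 + 1841) + 303 = 3117 + 303 = 3420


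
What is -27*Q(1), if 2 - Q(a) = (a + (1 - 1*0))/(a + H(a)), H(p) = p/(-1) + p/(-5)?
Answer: -324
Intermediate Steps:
H(p) = -6*p/5 (H(p) = p*(-1) + p*(-⅕) = -p - p/5 = -6*p/5)
Q(a) = 2 + 5*(1 + a)/a (Q(a) = 2 - (a + (1 - 1*0))/(a - 6*a/5) = 2 - (a + (1 + 0))/((-a/5)) = 2 - (a + 1)*(-5/a) = 2 - (1 + a)*(-5/a) = 2 - (-5)*(1 + a)/a = 2 + 5*(1 + a)/a)
-27*Q(1) = -27*(7 + 5/1) = -27*(7 + 5*1) = -27*(7 + 5) = -27*12 = -324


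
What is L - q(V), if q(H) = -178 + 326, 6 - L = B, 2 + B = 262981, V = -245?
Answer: -263121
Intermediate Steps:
B = 262979 (B = -2 + 262981 = 262979)
L = -262973 (L = 6 - 1*262979 = 6 - 262979 = -262973)
q(H) = 148
L - q(V) = -262973 - 1*148 = -262973 - 148 = -263121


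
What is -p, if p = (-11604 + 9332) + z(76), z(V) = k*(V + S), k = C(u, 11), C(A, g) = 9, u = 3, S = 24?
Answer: 1372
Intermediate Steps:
k = 9
z(V) = 216 + 9*V (z(V) = 9*(V + 24) = 9*(24 + V) = 216 + 9*V)
p = -1372 (p = (-11604 + 9332) + (216 + 9*76) = -2272 + (216 + 684) = -2272 + 900 = -1372)
-p = -1*(-1372) = 1372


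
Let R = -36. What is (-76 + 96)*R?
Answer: -720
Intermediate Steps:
(-76 + 96)*R = (-76 + 96)*(-36) = 20*(-36) = -720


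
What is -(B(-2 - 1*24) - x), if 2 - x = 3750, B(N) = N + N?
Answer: -3696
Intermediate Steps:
B(N) = 2*N
x = -3748 (x = 2 - 1*3750 = 2 - 3750 = -3748)
-(B(-2 - 1*24) - x) = -(2*(-2 - 1*24) - 1*(-3748)) = -(2*(-2 - 24) + 3748) = -(2*(-26) + 3748) = -(-52 + 3748) = -1*3696 = -3696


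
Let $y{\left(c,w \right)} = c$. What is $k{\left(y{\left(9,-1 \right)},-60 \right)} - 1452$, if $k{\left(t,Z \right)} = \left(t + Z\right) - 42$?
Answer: $-1545$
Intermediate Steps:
$k{\left(t,Z \right)} = -42 + Z + t$ ($k{\left(t,Z \right)} = \left(Z + t\right) - 42 = -42 + Z + t$)
$k{\left(y{\left(9,-1 \right)},-60 \right)} - 1452 = \left(-42 - 60 + 9\right) - 1452 = -93 - 1452 = -1545$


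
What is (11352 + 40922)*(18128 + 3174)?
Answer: 1113540748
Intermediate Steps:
(11352 + 40922)*(18128 + 3174) = 52274*21302 = 1113540748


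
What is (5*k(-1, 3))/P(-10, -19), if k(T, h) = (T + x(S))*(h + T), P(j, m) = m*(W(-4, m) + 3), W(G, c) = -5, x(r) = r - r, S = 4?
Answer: -5/19 ≈ -0.26316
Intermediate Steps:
x(r) = 0
P(j, m) = -2*m (P(j, m) = m*(-5 + 3) = m*(-2) = -2*m)
k(T, h) = T*(T + h) (k(T, h) = (T + 0)*(h + T) = T*(T + h))
(5*k(-1, 3))/P(-10, -19) = (5*(-(-1 + 3)))/((-2*(-19))) = (5*(-1*2))/38 = (5*(-2))*(1/38) = -10*1/38 = -5/19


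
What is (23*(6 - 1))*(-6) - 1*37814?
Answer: -38504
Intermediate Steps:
(23*(6 - 1))*(-6) - 1*37814 = (23*5)*(-6) - 37814 = 115*(-6) - 37814 = -690 - 37814 = -38504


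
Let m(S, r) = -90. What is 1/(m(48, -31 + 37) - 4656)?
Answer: -1/4746 ≈ -0.00021070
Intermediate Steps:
1/(m(48, -31 + 37) - 4656) = 1/(-90 - 4656) = 1/(-4746) = -1/4746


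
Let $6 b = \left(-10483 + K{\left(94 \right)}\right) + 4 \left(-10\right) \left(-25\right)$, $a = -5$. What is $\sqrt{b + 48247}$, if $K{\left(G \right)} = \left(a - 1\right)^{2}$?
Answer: $\frac{7 \sqrt{3810}}{2} \approx 216.04$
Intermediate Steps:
$K{\left(G \right)} = 36$ ($K{\left(G \right)} = \left(-5 - 1\right)^{2} = \left(-6\right)^{2} = 36$)
$b = - \frac{3149}{2}$ ($b = \frac{\left(-10483 + 36\right) + 4 \left(-10\right) \left(-25\right)}{6} = \frac{-10447 - -1000}{6} = \frac{-10447 + 1000}{6} = \frac{1}{6} \left(-9447\right) = - \frac{3149}{2} \approx -1574.5$)
$\sqrt{b + 48247} = \sqrt{- \frac{3149}{2} + 48247} = \sqrt{\frac{93345}{2}} = \frac{7 \sqrt{3810}}{2}$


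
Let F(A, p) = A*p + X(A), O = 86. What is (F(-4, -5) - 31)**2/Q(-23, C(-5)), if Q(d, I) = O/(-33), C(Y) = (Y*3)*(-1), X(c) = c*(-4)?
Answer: -825/86 ≈ -9.5930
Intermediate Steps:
X(c) = -4*c
C(Y) = -3*Y (C(Y) = (3*Y)*(-1) = -3*Y)
F(A, p) = -4*A + A*p (F(A, p) = A*p - 4*A = -4*A + A*p)
Q(d, I) = -86/33 (Q(d, I) = 86/(-33) = 86*(-1/33) = -86/33)
(F(-4, -5) - 31)**2/Q(-23, C(-5)) = (-4*(-4 - 5) - 31)**2/(-86/33) = (-4*(-9) - 31)**2*(-33/86) = (36 - 31)**2*(-33/86) = 5**2*(-33/86) = 25*(-33/86) = -825/86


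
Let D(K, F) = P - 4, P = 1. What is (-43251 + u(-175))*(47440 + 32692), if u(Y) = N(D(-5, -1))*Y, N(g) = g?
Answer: -3423719832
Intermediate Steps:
D(K, F) = -3 (D(K, F) = 1 - 4 = -3)
u(Y) = -3*Y
(-43251 + u(-175))*(47440 + 32692) = (-43251 - 3*(-175))*(47440 + 32692) = (-43251 + 525)*80132 = -42726*80132 = -3423719832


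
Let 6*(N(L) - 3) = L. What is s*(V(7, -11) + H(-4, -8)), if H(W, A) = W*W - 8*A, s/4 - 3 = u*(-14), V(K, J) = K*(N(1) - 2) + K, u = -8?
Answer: 131330/3 ≈ 43777.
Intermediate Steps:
N(L) = 3 + L/6
V(K, J) = 13*K/6 (V(K, J) = K*((3 + (1/6)*1) - 2) + K = K*((3 + 1/6) - 2) + K = K*(19/6 - 2) + K = K*(7/6) + K = 7*K/6 + K = 13*K/6)
s = 460 (s = 12 + 4*(-8*(-14)) = 12 + 4*112 = 12 + 448 = 460)
H(W, A) = W**2 - 8*A
s*(V(7, -11) + H(-4, -8)) = 460*((13/6)*7 + ((-4)**2 - 8*(-8))) = 460*(91/6 + (16 + 64)) = 460*(91/6 + 80) = 460*(571/6) = 131330/3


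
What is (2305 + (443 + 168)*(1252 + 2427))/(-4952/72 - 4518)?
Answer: -20251566/41281 ≈ -490.58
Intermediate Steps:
(2305 + (443 + 168)*(1252 + 2427))/(-4952/72 - 4518) = (2305 + 611*3679)/(-4952*1/72 - 4518) = (2305 + 2247869)/(-619/9 - 4518) = 2250174/(-41281/9) = 2250174*(-9/41281) = -20251566/41281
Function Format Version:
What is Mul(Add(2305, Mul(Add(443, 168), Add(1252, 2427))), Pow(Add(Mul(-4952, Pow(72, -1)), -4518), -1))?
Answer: Rational(-20251566, 41281) ≈ -490.58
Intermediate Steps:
Mul(Add(2305, Mul(Add(443, 168), Add(1252, 2427))), Pow(Add(Mul(-4952, Pow(72, -1)), -4518), -1)) = Mul(Add(2305, Mul(611, 3679)), Pow(Add(Mul(-4952, Rational(1, 72)), -4518), -1)) = Mul(Add(2305, 2247869), Pow(Add(Rational(-619, 9), -4518), -1)) = Mul(2250174, Pow(Rational(-41281, 9), -1)) = Mul(2250174, Rational(-9, 41281)) = Rational(-20251566, 41281)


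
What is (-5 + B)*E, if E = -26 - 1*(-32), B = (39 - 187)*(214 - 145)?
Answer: -61302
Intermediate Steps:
B = -10212 (B = -148*69 = -10212)
E = 6 (E = -26 + 32 = 6)
(-5 + B)*E = (-5 - 10212)*6 = -10217*6 = -61302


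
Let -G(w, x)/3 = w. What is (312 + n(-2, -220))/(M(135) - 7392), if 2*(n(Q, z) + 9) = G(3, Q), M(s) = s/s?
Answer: -597/14782 ≈ -0.040387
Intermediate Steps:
M(s) = 1
G(w, x) = -3*w
n(Q, z) = -27/2 (n(Q, z) = -9 + (-3*3)/2 = -9 + (1/2)*(-9) = -9 - 9/2 = -27/2)
(312 + n(-2, -220))/(M(135) - 7392) = (312 - 27/2)/(1 - 7392) = (597/2)/(-7391) = (597/2)*(-1/7391) = -597/14782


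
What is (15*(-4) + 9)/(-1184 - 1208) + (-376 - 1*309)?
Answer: -1638469/2392 ≈ -684.98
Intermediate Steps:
(15*(-4) + 9)/(-1184 - 1208) + (-376 - 1*309) = (-60 + 9)/(-2392) + (-376 - 309) = -51*(-1/2392) - 685 = 51/2392 - 685 = -1638469/2392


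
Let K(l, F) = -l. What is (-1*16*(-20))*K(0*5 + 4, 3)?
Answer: -1280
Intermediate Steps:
(-1*16*(-20))*K(0*5 + 4, 3) = (-1*16*(-20))*(-(0*5 + 4)) = (-16*(-20))*(-(0 + 4)) = 320*(-1*4) = 320*(-4) = -1280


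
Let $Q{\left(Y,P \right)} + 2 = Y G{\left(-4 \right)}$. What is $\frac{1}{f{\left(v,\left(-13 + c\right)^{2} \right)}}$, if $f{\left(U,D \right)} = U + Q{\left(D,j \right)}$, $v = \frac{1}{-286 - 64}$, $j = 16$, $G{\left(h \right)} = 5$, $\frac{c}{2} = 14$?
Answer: $\frac{350}{393049} \approx 0.00089047$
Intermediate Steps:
$c = 28$ ($c = 2 \cdot 14 = 28$)
$v = - \frac{1}{350}$ ($v = \frac{1}{-350} = - \frac{1}{350} \approx -0.0028571$)
$Q{\left(Y,P \right)} = -2 + 5 Y$ ($Q{\left(Y,P \right)} = -2 + Y 5 = -2 + 5 Y$)
$f{\left(U,D \right)} = -2 + U + 5 D$ ($f{\left(U,D \right)} = U + \left(-2 + 5 D\right) = -2 + U + 5 D$)
$\frac{1}{f{\left(v,\left(-13 + c\right)^{2} \right)}} = \frac{1}{-2 - \frac{1}{350} + 5 \left(-13 + 28\right)^{2}} = \frac{1}{-2 - \frac{1}{350} + 5 \cdot 15^{2}} = \frac{1}{-2 - \frac{1}{350} + 5 \cdot 225} = \frac{1}{-2 - \frac{1}{350} + 1125} = \frac{1}{\frac{393049}{350}} = \frac{350}{393049}$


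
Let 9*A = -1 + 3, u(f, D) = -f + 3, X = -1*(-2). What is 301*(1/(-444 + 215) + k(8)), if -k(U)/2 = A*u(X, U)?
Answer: -278425/2061 ≈ -135.09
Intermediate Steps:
X = 2
u(f, D) = 3 - f
A = 2/9 (A = (-1 + 3)/9 = (⅑)*2 = 2/9 ≈ 0.22222)
k(U) = -4/9 (k(U) = -4*(3 - 1*2)/9 = -4*(3 - 2)/9 = -4/9)
301*(1/(-444 + 215) + k(8)) = 301*(1/(-444 + 215) - 4/9) = 301*(1/(-229) - 4/9) = 301*(-1/229 - 4/9) = 301*(-925/2061) = -278425/2061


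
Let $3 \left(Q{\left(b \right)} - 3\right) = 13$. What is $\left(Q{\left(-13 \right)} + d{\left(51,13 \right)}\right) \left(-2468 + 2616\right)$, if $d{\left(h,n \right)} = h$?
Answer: $\frac{25900}{3} \approx 8633.3$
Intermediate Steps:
$Q{\left(b \right)} = \frac{22}{3}$ ($Q{\left(b \right)} = 3 + \frac{1}{3} \cdot 13 = 3 + \frac{13}{3} = \frac{22}{3}$)
$\left(Q{\left(-13 \right)} + d{\left(51,13 \right)}\right) \left(-2468 + 2616\right) = \left(\frac{22}{3} + 51\right) \left(-2468 + 2616\right) = \frac{175}{3} \cdot 148 = \frac{25900}{3}$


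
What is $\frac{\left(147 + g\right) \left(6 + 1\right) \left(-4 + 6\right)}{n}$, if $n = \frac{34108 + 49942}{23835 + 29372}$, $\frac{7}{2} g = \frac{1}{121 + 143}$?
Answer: $\frac{657004873}{504300} \approx 1302.8$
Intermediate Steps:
$g = \frac{1}{924}$ ($g = \frac{2}{7 \left(121 + 143\right)} = \frac{2}{7 \cdot 264} = \frac{2}{7} \cdot \frac{1}{264} = \frac{1}{924} \approx 0.0010823$)
$n = \frac{84050}{53207} \approx 1.5797$
$\frac{\left(147 + g\right) \left(6 + 1\right) \left(-4 + 6\right)}{n} = \frac{\left(147 + \frac{1}{924}\right) \left(6 + 1\right) \left(-4 + 6\right)}{\frac{84050}{53207}} = \frac{135829 \cdot 7 \cdot 2}{924} \cdot \frac{53207}{84050} = \frac{135829}{924} \cdot 14 \cdot \frac{53207}{84050} = \frac{135829}{66} \cdot \frac{53207}{84050} = \frac{657004873}{504300}$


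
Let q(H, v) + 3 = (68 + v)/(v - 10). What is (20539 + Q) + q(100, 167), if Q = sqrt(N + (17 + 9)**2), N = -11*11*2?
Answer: 3224387/157 + sqrt(434) ≈ 20558.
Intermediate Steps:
N = -242 (N = -121*2 = -242)
q(H, v) = -3 + (68 + v)/(-10 + v) (q(H, v) = -3 + (68 + v)/(v - 10) = -3 + (68 + v)/(-10 + v))
Q = sqrt(434) (Q = sqrt(-242 + (17 + 9)**2) = sqrt(-242 + 26**2) = sqrt(-242 + 676) = sqrt(434) ≈ 20.833)
(20539 + Q) + q(100, 167) = (20539 + sqrt(434)) + 2*(49 - 1*167)/(-10 + 167) = (20539 + sqrt(434)) + 2*(49 - 167)/157 = (20539 + sqrt(434)) + 2*(1/157)*(-118) = (20539 + sqrt(434)) - 236/157 = 3224387/157 + sqrt(434)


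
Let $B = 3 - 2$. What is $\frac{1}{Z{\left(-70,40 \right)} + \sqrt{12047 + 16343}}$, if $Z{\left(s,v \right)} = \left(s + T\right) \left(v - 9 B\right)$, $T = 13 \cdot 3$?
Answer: $- \frac{961}{895131} - \frac{\sqrt{28390}}{895131} \approx -0.0012618$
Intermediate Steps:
$B = 1$ ($B = 3 - 2 = 1$)
$T = 39$
$Z{\left(s,v \right)} = \left(-9 + v\right) \left(39 + s\right)$ ($Z{\left(s,v \right)} = \left(s + 39\right) \left(v - 9\right) = \left(39 + s\right) \left(v - 9\right) = \left(39 + s\right) \left(-9 + v\right) = \left(-9 + v\right) \left(39 + s\right)$)
$\frac{1}{Z{\left(-70,40 \right)} + \sqrt{12047 + 16343}} = \frac{1}{\left(-351 - -630 + 39 \cdot 40 - 2800\right) + \sqrt{12047 + 16343}} = \frac{1}{\left(-351 + 630 + 1560 - 2800\right) + \sqrt{28390}} = \frac{1}{-961 + \sqrt{28390}}$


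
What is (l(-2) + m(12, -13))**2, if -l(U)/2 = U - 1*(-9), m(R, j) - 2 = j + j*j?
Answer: 20736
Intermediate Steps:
m(R, j) = 2 + j + j**2 (m(R, j) = 2 + (j + j*j) = 2 + (j + j**2) = 2 + j + j**2)
l(U) = -18 - 2*U (l(U) = -2*(U - 1*(-9)) = -2*(U + 9) = -2*(9 + U) = -18 - 2*U)
(l(-2) + m(12, -13))**2 = ((-18 - 2*(-2)) + (2 - 13 + (-13)**2))**2 = ((-18 + 4) + (2 - 13 + 169))**2 = (-14 + 158)**2 = 144**2 = 20736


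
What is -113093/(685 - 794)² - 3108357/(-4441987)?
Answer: -465427246274/52775247547 ≈ -8.8190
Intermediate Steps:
-113093/(685 - 794)² - 3108357/(-4441987) = -113093/((-109)²) - 3108357*(-1)/4441987 = -113093/11881 - 1*(-3108357/4441987) = -113093*1/11881 + 3108357/4441987 = -113093/11881 + 3108357/4441987 = -465427246274/52775247547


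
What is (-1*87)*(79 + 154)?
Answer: -20271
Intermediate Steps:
(-1*87)*(79 + 154) = -87*233 = -20271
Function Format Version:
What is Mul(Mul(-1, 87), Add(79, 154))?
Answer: -20271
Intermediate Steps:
Mul(Mul(-1, 87), Add(79, 154)) = Mul(-87, 233) = -20271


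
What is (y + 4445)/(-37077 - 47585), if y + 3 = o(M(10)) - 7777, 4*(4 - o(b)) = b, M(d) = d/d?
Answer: 13325/338648 ≈ 0.039348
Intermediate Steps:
M(d) = 1
o(b) = 4 - b/4
y = -31105/4 (y = -3 + ((4 - ¼*1) - 7777) = -3 + ((4 - ¼) - 7777) = -3 + (15/4 - 7777) = -3 - 31093/4 = -31105/4 ≈ -7776.3)
(y + 4445)/(-37077 - 47585) = (-31105/4 + 4445)/(-37077 - 47585) = -13325/4/(-84662) = -13325/4*(-1/84662) = 13325/338648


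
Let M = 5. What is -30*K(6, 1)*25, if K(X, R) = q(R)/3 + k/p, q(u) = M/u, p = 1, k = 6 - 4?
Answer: -2750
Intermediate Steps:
k = 2
q(u) = 5/u
K(X, R) = 2 + 5/(3*R) (K(X, R) = (5/R)/3 + 2/1 = (5/R)*(⅓) + 2*1 = 5/(3*R) + 2 = 2 + 5/(3*R))
-30*K(6, 1)*25 = -30*(2 + (5/3)/1)*25 = -30*(2 + (5/3)*1)*25 = -30*(2 + 5/3)*25 = -30*11/3*25 = -110*25 = -2750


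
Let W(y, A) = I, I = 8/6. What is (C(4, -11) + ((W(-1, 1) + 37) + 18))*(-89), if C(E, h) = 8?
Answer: -17177/3 ≈ -5725.7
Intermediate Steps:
I = 4/3 (I = 8*(⅙) = 4/3 ≈ 1.3333)
W(y, A) = 4/3
(C(4, -11) + ((W(-1, 1) + 37) + 18))*(-89) = (8 + ((4/3 + 37) + 18))*(-89) = (8 + (115/3 + 18))*(-89) = (8 + 169/3)*(-89) = (193/3)*(-89) = -17177/3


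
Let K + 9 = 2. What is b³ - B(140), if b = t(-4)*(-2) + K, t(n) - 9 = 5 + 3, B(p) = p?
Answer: -69061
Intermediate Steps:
K = -7 (K = -9 + 2 = -7)
t(n) = 17 (t(n) = 9 + (5 + 3) = 9 + 8 = 17)
b = -41 (b = 17*(-2) - 7 = -34 - 7 = -41)
b³ - B(140) = (-41)³ - 1*140 = -68921 - 140 = -69061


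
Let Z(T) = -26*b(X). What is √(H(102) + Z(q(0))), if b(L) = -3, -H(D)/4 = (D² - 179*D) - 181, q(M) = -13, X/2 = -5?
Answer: √32218 ≈ 179.49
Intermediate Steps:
X = -10 (X = 2*(-5) = -10)
H(D) = 724 - 4*D² + 716*D (H(D) = -4*((D² - 179*D) - 181) = -4*(-181 + D² - 179*D) = 724 - 4*D² + 716*D)
Z(T) = 78 (Z(T) = -26*(-3) = 78)
√(H(102) + Z(q(0))) = √((724 - 4*102² + 716*102) + 78) = √((724 - 4*10404 + 73032) + 78) = √((724 - 41616 + 73032) + 78) = √(32140 + 78) = √32218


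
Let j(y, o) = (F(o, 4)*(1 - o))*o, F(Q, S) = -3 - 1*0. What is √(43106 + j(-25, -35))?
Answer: √46886 ≈ 216.53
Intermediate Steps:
F(Q, S) = -3 (F(Q, S) = -3 + 0 = -3)
j(y, o) = o*(-3 + 3*o) (j(y, o) = (-3*(1 - o))*o = (-3 + 3*o)*o = o*(-3 + 3*o))
√(43106 + j(-25, -35)) = √(43106 + 3*(-35)*(-1 - 35)) = √(43106 + 3*(-35)*(-36)) = √(43106 + 3780) = √46886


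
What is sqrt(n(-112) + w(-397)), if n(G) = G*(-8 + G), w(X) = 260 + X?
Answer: sqrt(13303) ≈ 115.34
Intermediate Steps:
sqrt(n(-112) + w(-397)) = sqrt(-112*(-8 - 112) + (260 - 397)) = sqrt(-112*(-120) - 137) = sqrt(13440 - 137) = sqrt(13303)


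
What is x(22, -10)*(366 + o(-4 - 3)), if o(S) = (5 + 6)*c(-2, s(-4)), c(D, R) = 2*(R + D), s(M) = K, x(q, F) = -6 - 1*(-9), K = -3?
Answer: 768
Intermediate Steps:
x(q, F) = 3 (x(q, F) = -6 + 9 = 3)
s(M) = -3
c(D, R) = 2*D + 2*R (c(D, R) = 2*(D + R) = 2*D + 2*R)
o(S) = -110 (o(S) = (5 + 6)*(2*(-2) + 2*(-3)) = 11*(-4 - 6) = 11*(-10) = -110)
x(22, -10)*(366 + o(-4 - 3)) = 3*(366 - 110) = 3*256 = 768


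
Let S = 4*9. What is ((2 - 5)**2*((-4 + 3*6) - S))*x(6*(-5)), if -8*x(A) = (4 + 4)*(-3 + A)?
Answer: -6534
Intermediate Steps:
S = 36
x(A) = 3 - A (x(A) = -(4 + 4)*(-3 + A)/8 = -(-3 + A) = -(-24 + 8*A)/8 = 3 - A)
((2 - 5)**2*((-4 + 3*6) - S))*x(6*(-5)) = ((2 - 5)**2*((-4 + 3*6) - 1*36))*(3 - 6*(-5)) = ((-3)**2*((-4 + 18) - 36))*(3 - 1*(-30)) = (9*(14 - 36))*(3 + 30) = (9*(-22))*33 = -198*33 = -6534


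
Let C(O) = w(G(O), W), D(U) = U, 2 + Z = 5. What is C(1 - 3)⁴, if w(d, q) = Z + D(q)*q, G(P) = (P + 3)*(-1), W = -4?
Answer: 130321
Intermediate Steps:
Z = 3 (Z = -2 + 5 = 3)
G(P) = -3 - P (G(P) = (3 + P)*(-1) = -3 - P)
w(d, q) = 3 + q² (w(d, q) = 3 + q*q = 3 + q²)
C(O) = 19 (C(O) = 3 + (-4)² = 3 + 16 = 19)
C(1 - 3)⁴ = 19⁴ = 130321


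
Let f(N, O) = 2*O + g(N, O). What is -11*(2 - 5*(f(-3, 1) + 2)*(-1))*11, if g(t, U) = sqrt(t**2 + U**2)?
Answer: -2662 - 605*sqrt(10) ≈ -4575.2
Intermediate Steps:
g(t, U) = sqrt(U**2 + t**2)
f(N, O) = sqrt(N**2 + O**2) + 2*O (f(N, O) = 2*O + sqrt(O**2 + N**2) = 2*O + sqrt(N**2 + O**2) = sqrt(N**2 + O**2) + 2*O)
-11*(2 - 5*(f(-3, 1) + 2)*(-1))*11 = -11*(2 - 5*((sqrt((-3)**2 + 1**2) + 2*1) + 2)*(-1))*11 = -11*(2 - 5*((sqrt(9 + 1) + 2) + 2)*(-1))*11 = -11*(2 - 5*((sqrt(10) + 2) + 2)*(-1))*11 = -11*(2 - 5*((2 + sqrt(10)) + 2)*(-1))*11 = -11*(2 - 5*(4 + sqrt(10))*(-1))*11 = -11*(2 - 5*(-4 - sqrt(10)))*11 = -11*(2 + (20 + 5*sqrt(10)))*11 = -11*(22 + 5*sqrt(10))*11 = (-242 - 55*sqrt(10))*11 = -2662 - 605*sqrt(10)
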